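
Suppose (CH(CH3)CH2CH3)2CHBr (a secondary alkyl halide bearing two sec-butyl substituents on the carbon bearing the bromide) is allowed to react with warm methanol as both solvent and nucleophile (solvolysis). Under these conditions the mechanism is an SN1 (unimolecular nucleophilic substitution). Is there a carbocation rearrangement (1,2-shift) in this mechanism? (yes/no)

yes

The first-formed carbocation is secondary.
The adjacent sec-butyl carbon already bears 2 other carbon substituents and has a hydrogen to migrate; after a 1,2-hydride shift from that carbon the positive charge sits on a tertiary centre.
Tertiary is more stable than secondary, so the shift occurs.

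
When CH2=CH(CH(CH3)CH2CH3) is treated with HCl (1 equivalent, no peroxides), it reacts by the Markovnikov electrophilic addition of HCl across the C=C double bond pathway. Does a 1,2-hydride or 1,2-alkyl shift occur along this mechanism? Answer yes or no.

The first-formed carbocation is secondary.
The adjacent sec-butyl carbon already bears 2 other carbon substituents and has a hydrogen to migrate; after a 1,2-hydride shift from that carbon the positive charge sits on a tertiary centre.
Tertiary is more stable than secondary, so the shift occurs.

yes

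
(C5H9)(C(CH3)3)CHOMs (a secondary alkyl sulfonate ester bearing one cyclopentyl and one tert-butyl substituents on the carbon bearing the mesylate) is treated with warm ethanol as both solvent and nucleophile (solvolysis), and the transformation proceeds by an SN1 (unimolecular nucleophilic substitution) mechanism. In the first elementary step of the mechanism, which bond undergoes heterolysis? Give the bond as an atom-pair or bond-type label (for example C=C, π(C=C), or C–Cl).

Step 1: The C–O bond breaks with both electrons going to the mesylate; MsO⁻ leaves and a secondary carbocation remains.
The bond broken in this step is the C–O bond.

C–O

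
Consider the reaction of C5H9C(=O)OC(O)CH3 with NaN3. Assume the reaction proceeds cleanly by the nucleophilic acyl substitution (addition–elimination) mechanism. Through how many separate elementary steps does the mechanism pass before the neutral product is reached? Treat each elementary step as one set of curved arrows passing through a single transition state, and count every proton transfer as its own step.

Step 1: N3⁻ adds to the carbonyl carbon; the C=O π electrons shift onto oxygen and a tetrahedral alkoxide intermediate forms.
Step 2: An oxygen lone pair re-forms the C=O π bond as the C–O σ-bond breaks; CH3CO2⁻ is expelled.
Total: 2 elementary steps.

2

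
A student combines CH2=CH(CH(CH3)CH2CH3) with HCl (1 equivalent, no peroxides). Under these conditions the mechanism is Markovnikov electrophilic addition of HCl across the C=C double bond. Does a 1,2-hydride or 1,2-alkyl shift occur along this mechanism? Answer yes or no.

yes

The first-formed carbocation is secondary.
The adjacent sec-butyl carbon already bears 2 other carbon substituents and has a hydrogen to migrate; after a 1,2-hydride shift from that carbon the positive charge sits on a tertiary centre.
Tertiary is more stable than secondary, so the shift occurs.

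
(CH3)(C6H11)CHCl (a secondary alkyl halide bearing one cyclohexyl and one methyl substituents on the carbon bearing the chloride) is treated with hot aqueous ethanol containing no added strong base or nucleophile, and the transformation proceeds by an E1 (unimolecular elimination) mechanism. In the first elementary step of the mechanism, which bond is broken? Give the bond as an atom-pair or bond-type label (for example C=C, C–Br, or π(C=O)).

Step 1: Rate-determining heterolysis of the C–Cl bond gives Cl⁻ and a secondary carbocation.
The bond broken in this step is the C–Cl bond.

C–Cl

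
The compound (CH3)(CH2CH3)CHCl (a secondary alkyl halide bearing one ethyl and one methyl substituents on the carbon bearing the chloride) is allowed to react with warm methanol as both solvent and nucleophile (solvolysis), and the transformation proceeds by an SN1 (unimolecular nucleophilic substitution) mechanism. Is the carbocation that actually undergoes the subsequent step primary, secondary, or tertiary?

Step 1: Ionisation: the C–Cl σ-bond cleaves heterolytically; both bonding electrons depart with Cl⁻, leaving a secondary carbocation at the α-carbon.
No single 1,2-shift to an adjacent carbon would give a more-substituted cation, so no rearrangement occurs.

secondary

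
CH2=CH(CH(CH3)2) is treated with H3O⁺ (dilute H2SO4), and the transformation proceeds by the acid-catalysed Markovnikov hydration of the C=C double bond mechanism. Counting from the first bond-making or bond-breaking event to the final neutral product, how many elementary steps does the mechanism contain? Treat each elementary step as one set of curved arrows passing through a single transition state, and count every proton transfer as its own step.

Step 1: Electrophilic addition begins with the π(C=C) electrons forming a bond to the proton of H3O⁺. Following Markovnikov's rule, the resulting cation is secondary. H2O is released.
Step 2: A hydride (H with its bonding pair) migrates from the adjacent isopropyl carbon to the cationic centre — a 1,2-hydride shift — upgrading the secondary cation to a tertiary one.
Step 3: A lone pair on the oxygen of H2O attacks the carbocation, forming a C–O bond and an oxonium ion (a protonated alcohol).
Step 4: H2O removes a proton from the oxonium oxygen, regenerating H3O⁺ and giving the neutral alcohol.
Total: 4 elementary steps.

4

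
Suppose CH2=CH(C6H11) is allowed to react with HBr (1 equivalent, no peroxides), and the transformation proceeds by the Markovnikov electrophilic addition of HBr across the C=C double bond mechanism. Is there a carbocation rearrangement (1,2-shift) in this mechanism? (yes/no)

yes

The first-formed carbocation is secondary.
The adjacent cyclohexyl carbon already bears 2 other carbon substituents and has a hydrogen to migrate; after a 1,2-hydride shift from that carbon the positive charge sits on a tertiary centre.
Tertiary is more stable than secondary, so the shift occurs.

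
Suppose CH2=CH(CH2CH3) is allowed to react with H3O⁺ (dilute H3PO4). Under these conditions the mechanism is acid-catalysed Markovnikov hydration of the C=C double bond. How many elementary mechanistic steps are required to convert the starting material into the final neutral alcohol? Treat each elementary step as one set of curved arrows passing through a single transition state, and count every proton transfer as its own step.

3

Step 1: Electrophilic addition begins with the π(C=C) electrons forming a bond to the proton of H3O⁺. Following Markovnikov's rule, the resulting cation is secondary. H2O is released.
(No 1,2-shift: no single shift to an adjacent carbon would give a more stable cation.)
Step 2: Water acts as the nucleophile: an oxygen lone pair bonds to the cationic carbon, giving an oxonium-ion intermediate.
Step 3: Proton transfer from the O–H of the oxonium ion to H2O completes the catalytic cycle and yields the alcohol.
Total: 3 elementary steps.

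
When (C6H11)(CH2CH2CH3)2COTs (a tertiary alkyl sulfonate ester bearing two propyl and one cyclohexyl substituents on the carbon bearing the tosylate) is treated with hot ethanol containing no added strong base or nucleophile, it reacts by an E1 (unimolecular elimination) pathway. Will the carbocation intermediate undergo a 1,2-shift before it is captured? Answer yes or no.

The first-formed carbocation is tertiary.
No single 1,2-shift to an adjacent carbon would produce a more-substituted cation than the one already present, so no rearrangement occurs.

no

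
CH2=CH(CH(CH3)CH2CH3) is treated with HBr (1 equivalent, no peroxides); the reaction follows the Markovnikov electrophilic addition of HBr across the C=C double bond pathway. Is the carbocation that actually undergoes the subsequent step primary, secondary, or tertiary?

Step 1: The π electrons of the C=C bond attack a proton of HBr; Markovnikov addition places the new C–H on the less-substituted alkene carbon, so the positive charge ends up on the more-substituted carbon — a secondary carbocation. The H–Br bond breaks heterolytically, releasing Br⁻.
Step 2: A hydride (H with its bonding pair) migrates from the adjacent sec-butyl carbon to the cationic centre — a 1,2-hydride shift — upgrading the secondary cation to a tertiary one.
The cation rearranges from secondary to tertiary via a 1,2-hydride shift from the adjacent sec-butyl carbon; the tertiary cation is what reacts next.

tertiary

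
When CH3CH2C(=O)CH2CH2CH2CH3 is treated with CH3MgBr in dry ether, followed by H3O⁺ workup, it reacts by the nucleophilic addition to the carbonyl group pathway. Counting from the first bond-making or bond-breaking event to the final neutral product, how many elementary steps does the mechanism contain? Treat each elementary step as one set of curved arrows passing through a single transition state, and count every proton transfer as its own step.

Step 1: A lone pair / filled orbital on the carbanion-like carbon of CH3MgBr attacks the electrophilic carbonyl carbon; the π(C=O) electrons shift onto oxygen, producing a tetrahedral alkoxide intermediate.
Step 2: The alkoxide picks up a proton during H3O⁺ workup to yield an alcohol.
Total: 2 elementary steps.

2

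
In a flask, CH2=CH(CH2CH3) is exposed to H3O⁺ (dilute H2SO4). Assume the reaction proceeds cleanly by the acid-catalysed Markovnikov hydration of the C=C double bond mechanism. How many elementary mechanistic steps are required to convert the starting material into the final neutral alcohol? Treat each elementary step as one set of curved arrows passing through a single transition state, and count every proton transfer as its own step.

Step 1: The π electrons of the C=C bond attack a proton of H3O⁺; Markovnikov addition places the new C–H on the less-substituted alkene carbon, so the positive charge ends up on the more-substituted carbon — a secondary carbocation. H2O is released.
(No 1,2-shift: no single shift to an adjacent carbon would give a more stable cation.)
Step 2: Nucleophilic capture of the cation by H2O produces the protonated alcohol (an oxonium ion).
Step 3: Proton transfer from the O–H of the oxonium ion to H2O completes the catalytic cycle and yields the alcohol.
Total: 3 elementary steps.

3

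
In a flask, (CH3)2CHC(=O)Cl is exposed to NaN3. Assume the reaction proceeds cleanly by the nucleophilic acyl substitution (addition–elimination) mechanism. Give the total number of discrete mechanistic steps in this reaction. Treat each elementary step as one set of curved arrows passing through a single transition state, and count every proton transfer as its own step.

2

Step 1: A lone pair on the N of N3⁻ attacks the electrophilic acyl carbon; the π(C=O) electrons move onto oxygen, giving a tetrahedral intermediate.
Step 2: An oxygen lone pair re-forms the C=O π bond as the C–Cl σ-bond breaks; Cl⁻ is expelled.
Total: 2 elementary steps.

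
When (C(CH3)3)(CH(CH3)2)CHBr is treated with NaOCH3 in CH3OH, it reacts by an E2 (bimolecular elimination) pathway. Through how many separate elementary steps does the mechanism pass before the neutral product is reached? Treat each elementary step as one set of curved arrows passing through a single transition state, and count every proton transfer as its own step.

1

Step 1: Concerted anti-periplanar elimination: CH3O⁻ abstracts a β-H while Br⁻ leaves, and the C–H electrons become the new C=C π bond — all in a single transition state.
Total: 1 elementary step.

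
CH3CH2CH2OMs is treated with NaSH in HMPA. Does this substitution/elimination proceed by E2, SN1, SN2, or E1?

Conditions: a primary substrate with a strong nucleophile in the polar aprotic solvent HMPA.
These conditions are the textbook signature of the SN2 pathway.
An unhindered substrate with a strong nucleophile in a polar aprotic solvent favours one-step backside displacement.

SN2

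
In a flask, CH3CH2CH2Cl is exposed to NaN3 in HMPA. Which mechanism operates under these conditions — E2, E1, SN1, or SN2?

SN2

Conditions: a primary substrate with a strong nucleophile in the polar aprotic solvent HMPA.
These conditions are the textbook signature of the SN2 pathway.
An unhindered substrate with a strong nucleophile in a polar aprotic solvent favours one-step backside displacement.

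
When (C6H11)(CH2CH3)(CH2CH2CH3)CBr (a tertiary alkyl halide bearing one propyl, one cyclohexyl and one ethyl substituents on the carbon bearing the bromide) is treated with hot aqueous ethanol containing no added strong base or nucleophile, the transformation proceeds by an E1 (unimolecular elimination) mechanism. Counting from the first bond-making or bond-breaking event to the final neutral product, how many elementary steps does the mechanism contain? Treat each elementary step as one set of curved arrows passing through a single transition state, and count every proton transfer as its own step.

2

Step 1: Rate-determining heterolysis of the C–Br bond gives Br⁻ and a tertiary carbocation.
(No 1,2-shift: no single shift to an adjacent carbon would give a more stable cation.)
Step 2: A water (or ethanol) molecule (solvent) deprotonates a β-carbon; as the C–H bond breaks, those electrons form the new alkene π bond.
Total: 2 elementary steps.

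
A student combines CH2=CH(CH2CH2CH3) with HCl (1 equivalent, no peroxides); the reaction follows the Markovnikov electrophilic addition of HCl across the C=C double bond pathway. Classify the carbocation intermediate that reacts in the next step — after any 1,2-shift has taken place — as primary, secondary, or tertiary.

Step 1: Protonation of the alkene by HCl: the π bond acts as the nucleophile and picks up H⁺, giving the more stable (Markovnikov) secondary carbocation. The H–Cl bond breaks heterolytically, releasing Cl⁻.
No single 1,2-shift to an adjacent carbon would give a more-substituted cation, so no rearrangement occurs.

secondary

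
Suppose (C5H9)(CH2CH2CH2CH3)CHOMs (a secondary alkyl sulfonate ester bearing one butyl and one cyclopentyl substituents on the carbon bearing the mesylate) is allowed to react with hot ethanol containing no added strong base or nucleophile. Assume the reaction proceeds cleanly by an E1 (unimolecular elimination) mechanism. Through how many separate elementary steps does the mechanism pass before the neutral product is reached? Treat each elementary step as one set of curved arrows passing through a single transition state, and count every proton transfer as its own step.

Step 1: The C–O bond breaks with both electrons going to the mesylate; MsO⁻ leaves and a secondary carbocation remains.
Step 2: A 1,2-hydride shift from the adjacent cyclopentyl carbon moves the positive charge from the secondary centre to an adjacent carbon, generating a more stable tertiary carbocation.
Step 3: A weak base (an ethanol molecule from the solvent) removes a proton from a carbon adjacent to the cationic centre; the electrons of that C–H bond become the new π(C=C) bond, giving the alkene.
Total: 3 elementary steps.

3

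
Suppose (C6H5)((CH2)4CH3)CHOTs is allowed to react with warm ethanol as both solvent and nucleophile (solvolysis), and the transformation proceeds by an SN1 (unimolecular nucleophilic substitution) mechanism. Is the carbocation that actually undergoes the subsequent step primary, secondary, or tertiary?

secondary

Step 1: Ionisation: the C–O σ-bond cleaves heterolytically; both bonding electrons depart with TsO⁻, leaving a secondary carbocation at the α-carbon.
No single 1,2-shift to an adjacent carbon would give a more-substituted cation, so no rearrangement occurs.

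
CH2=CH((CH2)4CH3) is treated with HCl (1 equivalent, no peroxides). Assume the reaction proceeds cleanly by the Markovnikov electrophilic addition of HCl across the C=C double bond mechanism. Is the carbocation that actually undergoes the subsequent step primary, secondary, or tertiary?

secondary

Step 1: The π electrons of the C=C bond attack a proton of HCl; Markovnikov addition places the new C–H on the less-substituted alkene carbon, so the positive charge ends up on the more-substituted carbon — a secondary carbocation. The H–Cl bond breaks heterolytically, releasing Cl⁻.
No single 1,2-shift to an adjacent carbon would give a more-substituted cation, so no rearrangement occurs.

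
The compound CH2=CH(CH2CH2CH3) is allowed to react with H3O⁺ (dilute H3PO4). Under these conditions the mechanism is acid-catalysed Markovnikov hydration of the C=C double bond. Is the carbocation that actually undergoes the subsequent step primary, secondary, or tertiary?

secondary

Step 1: Protonation of the alkene by H3O⁺: the π bond acts as the nucleophile and picks up H⁺, giving the more stable (Markovnikov) secondary carbocation. H2O is released.
No single 1,2-shift to an adjacent carbon would give a more-substituted cation, so no rearrangement occurs.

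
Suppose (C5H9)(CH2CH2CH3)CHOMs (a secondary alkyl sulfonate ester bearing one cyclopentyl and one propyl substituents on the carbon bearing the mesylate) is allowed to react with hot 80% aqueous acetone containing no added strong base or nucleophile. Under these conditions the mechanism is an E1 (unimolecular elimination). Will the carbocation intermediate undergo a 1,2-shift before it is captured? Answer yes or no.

yes

The first-formed carbocation is secondary.
The adjacent cyclopentyl carbon already bears 2 other carbon substituents and has a hydrogen to migrate; after a 1,2-hydride shift from that carbon the positive charge sits on a tertiary centre.
Tertiary is more stable than secondary, so the shift occurs.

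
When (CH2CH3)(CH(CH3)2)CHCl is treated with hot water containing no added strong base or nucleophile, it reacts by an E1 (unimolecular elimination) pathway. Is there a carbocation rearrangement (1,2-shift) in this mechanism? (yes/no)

yes

The first-formed carbocation is secondary.
The adjacent isopropyl carbon already bears 2 other carbon substituents and has a hydrogen to migrate; after a 1,2-hydride shift from that carbon the positive charge sits on a tertiary centre.
Tertiary is more stable than secondary, so the shift occurs.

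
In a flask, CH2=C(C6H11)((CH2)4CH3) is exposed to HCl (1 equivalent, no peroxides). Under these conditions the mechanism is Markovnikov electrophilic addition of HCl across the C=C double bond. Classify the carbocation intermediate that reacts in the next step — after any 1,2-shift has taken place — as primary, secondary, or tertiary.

Step 1: Protonation of the alkene by HCl: the π bond acts as the nucleophile and picks up H⁺, giving the more stable (Markovnikov) tertiary carbocation. The H–Cl bond breaks heterolytically, releasing Cl⁻.
No single 1,2-shift to an adjacent carbon would give a more-substituted cation, so no rearrangement occurs.

tertiary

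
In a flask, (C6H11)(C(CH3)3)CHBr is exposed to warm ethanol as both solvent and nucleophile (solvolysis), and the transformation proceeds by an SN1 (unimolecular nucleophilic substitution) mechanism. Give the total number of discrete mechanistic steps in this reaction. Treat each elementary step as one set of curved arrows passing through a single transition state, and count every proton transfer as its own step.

4

Step 1: Ionisation: the C–Br σ-bond cleaves heterolytically; both bonding electrons depart with Br⁻, leaving a secondary carbocation at the α-carbon.
Step 2: A 1,2-hydride shift from the adjacent cyclohexyl carbon moves the positive charge from the secondary centre to an adjacent carbon, generating a more stable tertiary carbocation.
Step 3: Nucleophilic capture: the oxygen of CH3CH2OH bonds to the cationic carbon, producing an oxonium-ion intermediate.
Step 4: Proton transfer from the O–H of the oxonium ion to a solvent molecule delivers the neutral ether.
Total: 4 elementary steps.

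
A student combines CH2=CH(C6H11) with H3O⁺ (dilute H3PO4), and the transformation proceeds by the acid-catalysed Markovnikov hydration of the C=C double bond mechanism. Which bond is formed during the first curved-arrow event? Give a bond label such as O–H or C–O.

C–H

Step 1: Electrophilic addition begins with the π(C=C) electrons forming a bond to the proton of H3O⁺. Following Markovnikov's rule, the resulting cation is secondary. H2O is released.
The bond formed in this step is the C–H bond.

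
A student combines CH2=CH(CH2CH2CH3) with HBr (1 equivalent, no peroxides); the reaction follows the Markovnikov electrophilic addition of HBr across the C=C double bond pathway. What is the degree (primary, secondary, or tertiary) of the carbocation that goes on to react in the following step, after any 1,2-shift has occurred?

secondary

Step 1: Protonation of the alkene by HBr: the π bond acts as the nucleophile and picks up H⁺, giving the more stable (Markovnikov) secondary carbocation. The H–Br bond breaks heterolytically, releasing Br⁻.
No single 1,2-shift to an adjacent carbon would give a more-substituted cation, so no rearrangement occurs.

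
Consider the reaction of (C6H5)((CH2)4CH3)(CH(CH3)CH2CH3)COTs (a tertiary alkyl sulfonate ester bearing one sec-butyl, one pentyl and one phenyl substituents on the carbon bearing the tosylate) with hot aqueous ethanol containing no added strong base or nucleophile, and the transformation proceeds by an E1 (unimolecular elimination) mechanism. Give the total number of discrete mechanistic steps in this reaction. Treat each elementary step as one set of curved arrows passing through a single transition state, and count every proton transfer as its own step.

Step 1: Unassisted departure of TsO⁻ (taking the C–O bonding pair) generates a tertiary carbocation.
(No 1,2-shift: no single shift to an adjacent carbon would give a more stable cation.)
Step 2: A water (or ethanol) molecule (solvent) deprotonates a β-carbon; as the C–H bond breaks, those electrons form the new alkene π bond.
Total: 2 elementary steps.

2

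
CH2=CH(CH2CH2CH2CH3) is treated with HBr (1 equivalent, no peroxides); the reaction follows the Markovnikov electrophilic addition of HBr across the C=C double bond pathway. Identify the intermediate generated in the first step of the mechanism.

Step 1: Protonation of the alkene by HBr: the π bond acts as the nucleophile and picks up H⁺, giving the more stable (Markovnikov) secondary carbocation. The H–Br bond breaks heterolytically, releasing Br⁻.
After step 1 the species present is a secondary carbocation.

secondary carbocation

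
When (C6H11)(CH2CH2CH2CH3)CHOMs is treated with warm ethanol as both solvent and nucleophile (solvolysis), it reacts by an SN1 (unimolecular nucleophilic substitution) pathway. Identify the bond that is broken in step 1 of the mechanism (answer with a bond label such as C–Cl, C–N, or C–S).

C–O

Step 1: Unassisted departure of MsO⁻ (taking the C–O bonding pair) generates a secondary carbocation.
The bond broken in this step is the C–O bond.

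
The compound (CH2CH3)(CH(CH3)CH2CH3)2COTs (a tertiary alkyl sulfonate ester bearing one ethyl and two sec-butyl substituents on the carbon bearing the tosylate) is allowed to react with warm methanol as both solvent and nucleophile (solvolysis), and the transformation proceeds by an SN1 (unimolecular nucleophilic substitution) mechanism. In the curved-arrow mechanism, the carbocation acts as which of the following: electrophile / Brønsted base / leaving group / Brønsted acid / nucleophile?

Step 2: A lone pair on the oxygen of CH3OH attacks the carbocation, forming a new C–O σ-bond and an oxonium ion.
The carbocation accepts an electron pair into an empty or π* orbital — it is the electrophile.

electrophile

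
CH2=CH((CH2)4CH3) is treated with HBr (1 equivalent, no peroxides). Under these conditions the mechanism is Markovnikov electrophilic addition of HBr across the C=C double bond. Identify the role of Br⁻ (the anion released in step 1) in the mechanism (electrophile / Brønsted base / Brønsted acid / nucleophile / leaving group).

Step 2: Br⁻ captures the cation: a lone pair on Br⁻ fills the empty p orbital, producing the alkyl halide product.
Br⁻ (the anion released in step 1) donates an electron pair to form a new σ-bond to carbon — it is the nucleophile.

nucleophile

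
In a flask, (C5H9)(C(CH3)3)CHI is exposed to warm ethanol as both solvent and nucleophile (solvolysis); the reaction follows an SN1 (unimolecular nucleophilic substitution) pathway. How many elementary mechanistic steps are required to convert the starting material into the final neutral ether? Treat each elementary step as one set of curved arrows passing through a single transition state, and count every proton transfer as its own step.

Step 1: Rate-determining heterolysis of the C–I bond gives I⁻ and a secondary carbocation.
Step 2: Carbocation rearrangement: a 1,2-hydride shift from the adjacent cyclopentyl carbon converts the initially-formed secondary cation into the more stable tertiary cation.
Step 3: CH3CH2OH donates an oxygen lone pair into the empty p orbital of the cation, giving a protonated ether (an oxonium ion).
Step 4: A second solvent molecule removes the proton on oxygen, giving the neutral ether product.
Total: 4 elementary steps.

4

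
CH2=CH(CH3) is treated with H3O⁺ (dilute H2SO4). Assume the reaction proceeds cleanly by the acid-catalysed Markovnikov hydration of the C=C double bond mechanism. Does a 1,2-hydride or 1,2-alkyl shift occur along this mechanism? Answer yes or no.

no

The first-formed carbocation is secondary.
No single 1,2-shift to an adjacent carbon would produce a more-substituted cation than the one already present, so no rearrangement occurs.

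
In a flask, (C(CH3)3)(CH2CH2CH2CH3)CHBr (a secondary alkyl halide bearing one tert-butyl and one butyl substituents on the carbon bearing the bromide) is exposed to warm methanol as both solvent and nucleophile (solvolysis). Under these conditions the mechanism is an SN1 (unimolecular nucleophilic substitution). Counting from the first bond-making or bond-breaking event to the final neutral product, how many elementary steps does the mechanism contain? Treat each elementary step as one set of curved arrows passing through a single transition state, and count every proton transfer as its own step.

4

Step 1: The C–Br bond breaks with both electrons going to the bromide; Br⁻ leaves and a secondary carbocation remains.
Step 2: A 1,2-methyl shift from the adjacent tert-butyl carbon moves the positive charge from the secondary centre to an adjacent carbon, generating a more stable tertiary carbocation.
Step 3: CH3OH donates an oxygen lone pair into the empty p orbital of the cation, giving a protonated ether (an oxonium ion).
Step 4: Proton transfer from the O–H of the oxonium ion to a solvent molecule delivers the neutral ether.
Total: 4 elementary steps.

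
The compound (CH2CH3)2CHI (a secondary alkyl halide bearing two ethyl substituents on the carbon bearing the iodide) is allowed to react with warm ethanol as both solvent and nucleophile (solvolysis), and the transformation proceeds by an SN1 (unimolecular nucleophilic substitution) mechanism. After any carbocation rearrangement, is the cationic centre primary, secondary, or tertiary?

Step 1: Unassisted departure of I⁻ (taking the C–I bonding pair) generates a secondary carbocation.
No single 1,2-shift to an adjacent carbon would give a more-substituted cation, so no rearrangement occurs.

secondary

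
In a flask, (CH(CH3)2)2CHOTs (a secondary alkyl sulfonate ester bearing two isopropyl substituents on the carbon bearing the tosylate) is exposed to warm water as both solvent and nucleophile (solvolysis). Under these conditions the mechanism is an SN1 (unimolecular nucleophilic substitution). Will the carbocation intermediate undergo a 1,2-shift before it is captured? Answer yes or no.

yes

The first-formed carbocation is secondary.
The adjacent isopropyl carbon already bears 2 other carbon substituents and has a hydrogen to migrate; after a 1,2-hydride shift from that carbon the positive charge sits on a tertiary centre.
Tertiary is more stable than secondary, so the shift occurs.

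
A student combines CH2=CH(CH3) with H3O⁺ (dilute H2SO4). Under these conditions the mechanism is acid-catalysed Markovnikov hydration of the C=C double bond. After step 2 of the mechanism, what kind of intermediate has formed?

Step 1: The π electrons of the C=C bond attack a proton of H3O⁺; Markovnikov addition places the new C–H on the less-substituted alkene carbon, so the positive charge ends up on the more-substituted carbon — a secondary carbocation. H2O is released.
Step 2: A lone pair on the oxygen of H2O attacks the carbocation, forming a C–O bond and an oxonium ion (a protonated alcohol).
After step 2 the species present is an oxonium ion.

oxonium ion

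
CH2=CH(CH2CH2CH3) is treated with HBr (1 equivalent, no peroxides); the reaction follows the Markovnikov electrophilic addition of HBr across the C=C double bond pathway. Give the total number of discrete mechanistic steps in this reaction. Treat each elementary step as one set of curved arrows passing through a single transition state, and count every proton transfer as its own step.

Step 1: Electrophilic addition begins with the π(C=C) electrons forming a bond to the proton of HBr. Following Markovnikov's rule, the resulting cation is secondary. The H–Br bond breaks heterolytically, releasing Br⁻.
(No 1,2-shift: no single shift to an adjacent carbon would give a more stable cation.)
Step 2: Nucleophilic attack by Br⁻ on the carbocation completes the addition, giving R–Br.
Total: 2 elementary steps.

2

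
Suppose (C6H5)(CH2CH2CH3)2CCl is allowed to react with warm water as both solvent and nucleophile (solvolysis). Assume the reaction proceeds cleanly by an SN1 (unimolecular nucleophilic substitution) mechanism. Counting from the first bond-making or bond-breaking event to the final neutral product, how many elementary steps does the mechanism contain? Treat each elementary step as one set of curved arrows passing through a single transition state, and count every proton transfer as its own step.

Step 1: Rate-determining heterolysis of the C–Cl bond gives Cl⁻ and a tertiary carbocation.
(No 1,2-shift: no single shift to an adjacent carbon would give a more stable cation.)
Step 2: A lone pair on the oxygen of H2O attacks the carbocation, forming a new C–O σ-bond and an oxonium ion.
Step 3: Proton transfer from the O–H of the oxonium ion to a solvent molecule delivers the neutral alcohol.
Total: 3 elementary steps.

3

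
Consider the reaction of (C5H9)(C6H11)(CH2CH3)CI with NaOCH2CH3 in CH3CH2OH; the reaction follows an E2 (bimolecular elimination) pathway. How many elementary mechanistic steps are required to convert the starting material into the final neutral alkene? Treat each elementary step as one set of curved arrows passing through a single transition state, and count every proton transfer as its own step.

1

Step 1: The strong base CH3CH2O⁻ removes a β-hydrogen; in the same concerted event the electrons of the breaking C–H bond form the new π(C=C) bond and the C–I σ-bond breaks, expelling I⁻. Anti-periplanar geometry; one transition state.
Total: 1 elementary step.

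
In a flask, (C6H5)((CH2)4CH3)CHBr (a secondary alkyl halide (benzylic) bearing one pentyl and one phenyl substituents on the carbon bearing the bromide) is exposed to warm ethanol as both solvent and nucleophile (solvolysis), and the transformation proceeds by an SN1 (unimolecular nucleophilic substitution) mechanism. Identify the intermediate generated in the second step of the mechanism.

Step 1: Rate-determining heterolysis of the C–Br bond gives Br⁻ and a secondary carbocation.
Step 2: CH3CH2OH donates an oxygen lone pair into the empty p orbital of the cation, giving a protonated ether (an oxonium ion).
After step 2 the species present is an oxonium ion.

oxonium ion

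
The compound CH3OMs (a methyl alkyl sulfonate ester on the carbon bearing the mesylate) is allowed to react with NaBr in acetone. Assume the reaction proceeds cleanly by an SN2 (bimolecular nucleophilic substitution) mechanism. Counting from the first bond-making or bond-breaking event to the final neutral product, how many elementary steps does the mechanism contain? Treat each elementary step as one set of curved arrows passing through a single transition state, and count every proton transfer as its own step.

Step 1: Backside attack by Br⁻ on the carbon bearing the mesylate: the new C–Br bond forms as the C–O bond breaks, with Walden inversion at carbon.
Total: 1 elementary step.

1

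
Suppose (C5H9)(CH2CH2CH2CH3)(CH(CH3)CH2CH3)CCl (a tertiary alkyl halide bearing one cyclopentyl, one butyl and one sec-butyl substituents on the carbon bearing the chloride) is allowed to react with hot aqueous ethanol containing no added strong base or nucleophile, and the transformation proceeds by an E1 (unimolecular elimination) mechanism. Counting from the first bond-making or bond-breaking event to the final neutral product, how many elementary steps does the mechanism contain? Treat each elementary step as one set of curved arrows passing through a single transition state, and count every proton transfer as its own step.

2

Step 1: Rate-determining heterolysis of the C–Cl bond gives Cl⁻ and a tertiary carbocation.
(No 1,2-shift: no single shift to an adjacent carbon would give a more stable cation.)
Step 2: Loss of a β-proton to a water (or ethanol) molecule of the solvent: the C–H bonding pair collapses toward the cationic carbon to form the C=C π bond, yielding the alkene.
Total: 2 elementary steps.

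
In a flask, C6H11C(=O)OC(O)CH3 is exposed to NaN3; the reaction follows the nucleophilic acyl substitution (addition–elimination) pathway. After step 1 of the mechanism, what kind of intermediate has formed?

tetrahedral intermediate

Step 1: Nucleophilic addition of N3⁻ to the acyl carbon breaks the π(C=O) bond and yields a tetrahedral, anionic intermediate.
After step 1 the species present is a tetrahedral intermediate.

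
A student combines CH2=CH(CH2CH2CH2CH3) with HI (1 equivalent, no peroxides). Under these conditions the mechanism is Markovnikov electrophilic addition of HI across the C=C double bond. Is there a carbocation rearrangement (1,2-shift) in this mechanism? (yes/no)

The first-formed carbocation is secondary.
No single 1,2-shift to an adjacent carbon would produce a more-substituted cation than the one already present, so no rearrangement occurs.

no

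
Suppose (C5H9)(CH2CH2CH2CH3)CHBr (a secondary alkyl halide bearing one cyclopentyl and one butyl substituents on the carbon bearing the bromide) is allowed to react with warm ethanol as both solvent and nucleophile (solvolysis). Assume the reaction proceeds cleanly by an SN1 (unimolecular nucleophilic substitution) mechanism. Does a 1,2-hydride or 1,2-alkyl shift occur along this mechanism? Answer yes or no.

The first-formed carbocation is secondary.
The adjacent cyclopentyl carbon already bears 2 other carbon substituents and has a hydrogen to migrate; after a 1,2-hydride shift from that carbon the positive charge sits on a tertiary centre.
Tertiary is more stable than secondary, so the shift occurs.

yes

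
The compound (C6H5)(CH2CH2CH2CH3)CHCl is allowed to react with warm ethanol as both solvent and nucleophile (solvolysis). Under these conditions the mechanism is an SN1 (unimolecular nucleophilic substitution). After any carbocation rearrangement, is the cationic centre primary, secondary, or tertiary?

Step 1: The C–Cl bond breaks with both electrons going to the chloride; Cl⁻ leaves and a secondary carbocation remains.
No single 1,2-shift to an adjacent carbon would give a more-substituted cation, so no rearrangement occurs.

secondary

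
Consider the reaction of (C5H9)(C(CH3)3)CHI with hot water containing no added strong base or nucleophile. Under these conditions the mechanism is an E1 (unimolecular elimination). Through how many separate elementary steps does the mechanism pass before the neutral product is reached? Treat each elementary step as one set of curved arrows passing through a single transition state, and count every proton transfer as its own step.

3

Step 1: Rate-determining heterolysis of the C–I bond gives I⁻ and a secondary carbocation.
Step 2: A hydride (H with its bonding pair) migrates from the adjacent cyclopentyl carbon to the cationic centre — a 1,2-hydride shift — upgrading the secondary cation to a tertiary one.
Step 3: Loss of a β-proton to a water molecule of the solvent: the C–H bonding pair collapses toward the cationic carbon to form the C=C π bond, yielding the alkene.
Total: 3 elementary steps.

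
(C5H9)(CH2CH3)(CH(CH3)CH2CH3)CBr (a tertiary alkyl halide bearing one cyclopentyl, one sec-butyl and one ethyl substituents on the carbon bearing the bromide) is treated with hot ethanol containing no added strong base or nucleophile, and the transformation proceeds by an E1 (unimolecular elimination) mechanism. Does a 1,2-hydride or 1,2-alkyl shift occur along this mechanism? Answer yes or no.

The first-formed carbocation is tertiary.
No single 1,2-shift to an adjacent carbon would produce a more-substituted cation than the one already present, so no rearrangement occurs.

no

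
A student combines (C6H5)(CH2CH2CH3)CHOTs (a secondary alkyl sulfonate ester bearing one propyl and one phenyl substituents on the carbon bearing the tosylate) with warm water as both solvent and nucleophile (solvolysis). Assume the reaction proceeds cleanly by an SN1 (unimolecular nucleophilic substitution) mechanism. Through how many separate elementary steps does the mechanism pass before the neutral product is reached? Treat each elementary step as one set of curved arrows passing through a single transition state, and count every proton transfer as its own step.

Step 1: The C–O bond breaks with both electrons going to the tosylate; TsO⁻ leaves and a secondary carbocation remains.
(No 1,2-shift: no single shift to an adjacent carbon would give a more stable cation.)
Step 2: A lone pair on the oxygen of H2O attacks the carbocation, forming a new C–O σ-bond and an oxonium ion.
Step 3: Proton transfer from the O–H of the oxonium ion to a solvent molecule delivers the neutral alcohol.
Total: 3 elementary steps.

3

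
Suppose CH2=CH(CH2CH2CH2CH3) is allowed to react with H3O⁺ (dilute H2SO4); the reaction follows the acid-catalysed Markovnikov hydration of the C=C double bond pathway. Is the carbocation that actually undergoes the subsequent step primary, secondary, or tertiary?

Step 1: The π electrons of the C=C bond attack a proton of H3O⁺; Markovnikov addition places the new C–H on the less-substituted alkene carbon, so the positive charge ends up on the more-substituted carbon — a secondary carbocation. H2O is released.
No single 1,2-shift to an adjacent carbon would give a more-substituted cation, so no rearrangement occurs.

secondary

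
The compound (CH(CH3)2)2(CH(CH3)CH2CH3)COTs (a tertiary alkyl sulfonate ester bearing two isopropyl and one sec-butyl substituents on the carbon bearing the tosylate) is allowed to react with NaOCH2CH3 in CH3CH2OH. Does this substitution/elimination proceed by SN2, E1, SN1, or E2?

Conditions: a strong base with a tertiary substrate bearing a β-hydrogen.
These conditions are the textbook signature of the E2 pathway.
A strong (often hindered) base removes a β-H in concert with loss of the leaving group — bimolecular elimination.

E2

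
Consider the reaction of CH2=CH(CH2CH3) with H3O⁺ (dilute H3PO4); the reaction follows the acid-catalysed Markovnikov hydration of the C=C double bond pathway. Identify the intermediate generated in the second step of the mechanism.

oxonium ion

Step 1: The π electrons of the C=C bond attack a proton of H3O⁺; Markovnikov addition places the new C–H on the less-substituted alkene carbon, so the positive charge ends up on the more-substituted carbon — a secondary carbocation. H2O is released.
Step 2: A lone pair on the oxygen of H2O attacks the carbocation, forming a C–O bond and an oxonium ion (a protonated alcohol).
After step 2 the species present is an oxonium ion.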